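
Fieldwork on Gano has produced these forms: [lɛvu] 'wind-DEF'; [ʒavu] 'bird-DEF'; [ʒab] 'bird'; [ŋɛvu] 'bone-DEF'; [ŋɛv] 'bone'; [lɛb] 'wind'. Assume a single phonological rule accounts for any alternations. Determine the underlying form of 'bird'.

The stem for 'bird' ends in [b] in [ʒab] but [v] in [ʒavu].
Compare 'bone', with invariant [v] in [ŋɛv] and [ŋɛvu]: an analysis with underlying /v/ and a rule producing [b] in isolation would wrongly predict alternation here too.
Therefore /b/ is basic and [v] is derived by intervocalic spirantization (voiced stops become fricatives between vowels).

/ʒab/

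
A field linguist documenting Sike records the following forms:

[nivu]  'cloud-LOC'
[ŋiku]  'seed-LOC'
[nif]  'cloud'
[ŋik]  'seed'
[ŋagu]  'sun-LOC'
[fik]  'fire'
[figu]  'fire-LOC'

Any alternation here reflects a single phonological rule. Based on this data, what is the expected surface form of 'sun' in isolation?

[ŋak]

'fire' shows [k] ~ [g] at the end of the stem ([fik] vs [figu]).
Compare 'seed', with invariant [k] in [ŋik] and [ŋiku]: an analysis with underlying /k/ and a rule producing [g] before the LOC suffix would wrongly predict alternation here too.
Therefore /g/ is basic and [k] is derived by word-final obstruent devoicing (voiced obstruents become voiceless word-finally).
From [ŋagu] the stem 'sun' is /ŋag/; word-finally this yields [ŋak].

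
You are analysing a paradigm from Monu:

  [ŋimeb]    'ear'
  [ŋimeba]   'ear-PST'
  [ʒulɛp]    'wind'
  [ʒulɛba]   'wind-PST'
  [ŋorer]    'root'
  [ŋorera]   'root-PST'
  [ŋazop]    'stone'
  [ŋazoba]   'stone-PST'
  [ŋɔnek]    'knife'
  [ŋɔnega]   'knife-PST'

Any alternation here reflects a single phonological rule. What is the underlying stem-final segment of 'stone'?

'stone' shows [p] ~ [b] at the end of the stem ([ŋazop] vs [ŋazoba]).
Compare 'ear', with invariant [b] in [ŋimeb] and [ŋimeba]: an analysis with underlying /b/ and a rule producing [p] in isolation would wrongly predict alternation here too.
Therefore /p/ is basic and [b] is derived by intervocalic voicing (voiceless stops become voiced between vowels).

/p/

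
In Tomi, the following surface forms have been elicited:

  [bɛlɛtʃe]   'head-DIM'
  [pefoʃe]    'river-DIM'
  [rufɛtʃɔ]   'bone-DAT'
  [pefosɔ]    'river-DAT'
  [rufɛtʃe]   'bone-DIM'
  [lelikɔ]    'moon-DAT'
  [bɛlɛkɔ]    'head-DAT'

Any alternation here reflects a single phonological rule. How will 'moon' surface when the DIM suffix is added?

[lelitʃe]

'head' shows [tʃ] ~ [k] at the end of the stem ([bɛlɛtʃe] vs [bɛlɛkɔ]).
The stem 'bone' ([rufɛtʃe], [rufɛtʃɔ]) shows [tʃ] unchanged in both environments, so [tʃ] cannot be basic with [k] derived before the DAT suffix.
Therefore /k/ is basic and [tʃ] is derived by palatalization before a front vowel (/k/ and /s/ become palato-alveolar [tʃ] and [ʃ] before a front vowel).
The one attested form of 'moon', [lelikɔ], shows underlying /lelik/. Applying the same rule before a front vowel gives [lelitʃe].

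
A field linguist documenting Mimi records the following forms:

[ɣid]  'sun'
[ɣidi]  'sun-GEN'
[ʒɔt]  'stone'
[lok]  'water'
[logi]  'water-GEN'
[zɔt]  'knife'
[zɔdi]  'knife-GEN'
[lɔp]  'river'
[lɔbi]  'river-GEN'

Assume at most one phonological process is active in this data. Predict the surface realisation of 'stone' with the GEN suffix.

[ʒɔdi]

'knife' shows [t] ~ [d] at the end of the stem ([zɔt] vs [zɔdi]).
Compare 'sun', with invariant [d] in [ɣid] and [ɣidi]: an analysis with underlying /d/ and a rule producing [t] in isolation would wrongly predict alternation here too.
Therefore /t/ is basic and [d] is derived by intervocalic voicing (voiceless stops become voiced between vowels).
From [ʒɔt] the stem 'stone' is /ʒɔt/; between vowels this yields [ʒɔdi].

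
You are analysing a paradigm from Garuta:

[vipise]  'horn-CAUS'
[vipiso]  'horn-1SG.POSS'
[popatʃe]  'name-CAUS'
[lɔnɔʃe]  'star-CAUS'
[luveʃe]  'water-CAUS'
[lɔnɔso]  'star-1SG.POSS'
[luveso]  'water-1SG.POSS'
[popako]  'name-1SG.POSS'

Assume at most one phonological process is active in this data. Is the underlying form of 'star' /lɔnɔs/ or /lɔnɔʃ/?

'star' shows [s] ~ [ʃ] at the end of the stem ([lɔnɔso] vs [lɔnɔʃe]).
But 'horn' keeps [s] in both environments ([vipiso], [vipise]), so there is no rule changing /s/ to [ʃ] before the CAUS suffix.
The underlying segment must be /ʃ/; palato-alveolar /tʃ/ and /ʃ/ become [k] and [s] when no front vowel follows, yielding [s] there.

/lɔnɔʃ/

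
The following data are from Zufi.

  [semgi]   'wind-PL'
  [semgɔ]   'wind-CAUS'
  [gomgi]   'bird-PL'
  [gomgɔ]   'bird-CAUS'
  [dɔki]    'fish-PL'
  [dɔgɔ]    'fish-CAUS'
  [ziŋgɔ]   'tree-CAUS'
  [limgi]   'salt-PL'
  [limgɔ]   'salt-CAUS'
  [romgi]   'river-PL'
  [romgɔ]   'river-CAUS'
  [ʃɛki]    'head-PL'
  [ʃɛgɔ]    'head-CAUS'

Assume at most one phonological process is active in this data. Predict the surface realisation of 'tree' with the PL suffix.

[ziŋgi]

The PL suffix surfaces as [-gi] and [-ki], depending on the final segment of the stem.
The CAUS suffix, which begins with [g], is invariant after every stem; so [g] is not altered by any rule here.
The PL suffix is therefore /-ki/ underlyingly, with post-nasal voicing: voiceless stops become voiced after a nasal.
After 'tree', which ends in a nasal, the suffix surfaces as [-gi], giving [ziŋgi].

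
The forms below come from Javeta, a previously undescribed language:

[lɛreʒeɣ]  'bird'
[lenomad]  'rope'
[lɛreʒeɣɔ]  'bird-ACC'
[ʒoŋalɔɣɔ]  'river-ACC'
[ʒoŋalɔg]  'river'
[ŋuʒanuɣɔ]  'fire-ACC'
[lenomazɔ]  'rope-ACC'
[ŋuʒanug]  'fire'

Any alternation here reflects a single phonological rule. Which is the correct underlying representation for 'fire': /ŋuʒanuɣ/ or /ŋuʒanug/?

/ŋuʒanug/

'fire' shows [g] ~ [ɣ] at the end of the stem ([ŋuʒanug] vs [ŋuʒanuɣɔ]).
But 'bird' keeps [ɣ] in both environments ([lɛreʒeɣ], [lɛreʒeɣɔ]), so there is no rule changing /ɣ/ to [g] in isolation.
The underlying segment must be /g/; voiced stops become fricatives between vowels, yielding [ɣ] there.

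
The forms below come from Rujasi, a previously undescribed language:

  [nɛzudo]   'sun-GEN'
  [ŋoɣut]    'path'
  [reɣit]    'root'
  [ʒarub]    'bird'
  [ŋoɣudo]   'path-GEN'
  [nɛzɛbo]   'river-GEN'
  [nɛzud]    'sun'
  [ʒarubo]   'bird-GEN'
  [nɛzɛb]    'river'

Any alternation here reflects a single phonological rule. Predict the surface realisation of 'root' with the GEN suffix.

In [ŋoɣut] and [ŋoɣudo] the final segment of 'path' alternates: [t] ~ [d].
The stem 'sun' ([nɛzud], [nɛzudo]) shows [d] unchanged in both environments, so [d] cannot be basic with [t] derived in isolation.
The alternation reflects intervocalic voicing: voiceless stops become voiced between vowels. /t/ is underlying.
From [reɣit] the stem 'root' is /reɣit/; between vowels this yields [reɣido].

[reɣido]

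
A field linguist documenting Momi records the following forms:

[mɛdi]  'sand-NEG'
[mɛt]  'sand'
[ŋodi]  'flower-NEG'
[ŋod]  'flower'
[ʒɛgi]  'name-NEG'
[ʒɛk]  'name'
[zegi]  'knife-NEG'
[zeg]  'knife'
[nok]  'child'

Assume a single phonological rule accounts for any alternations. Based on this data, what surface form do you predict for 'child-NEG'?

[nogi]

The root 'name' surfaces as [ʒɛgi] and [ʒɛk], with a stem-final [g] ~ [k] alternation.
The stem 'knife' ([zegi], [zeg]) shows [g] unchanged in both environments, so [g] cannot be basic with [k] derived in isolation.
Therefore /k/ is basic and [g] is derived by intervocalic voicing (voiceless stops become voiced between vowels).
From [nok] the stem 'child' is /nok/; between vowels this yields [nogi].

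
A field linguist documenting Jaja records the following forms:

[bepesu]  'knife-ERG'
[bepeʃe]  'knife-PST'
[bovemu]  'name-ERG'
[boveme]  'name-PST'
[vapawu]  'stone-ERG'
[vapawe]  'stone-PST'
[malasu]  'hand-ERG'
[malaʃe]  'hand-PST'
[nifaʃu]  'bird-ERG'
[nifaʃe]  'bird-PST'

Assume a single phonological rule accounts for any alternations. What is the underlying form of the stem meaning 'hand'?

/malas/

'hand' shows [s] ~ [ʃ] at the end of the stem ([malasu] vs [malaʃe]).
If /ʃ/ were underlying and a rule turned it into [s] before the ERG suffix, 'bird' would also alternate; but it has [ʃ] in both [nifaʃu] and [nifaʃe].
Therefore /s/ is basic and [ʃ] is derived by palatalization before a front vowel (/s/ becomes palato-alveolar [ʃ] before a front vowel).
Hence 'hand' is /malas/ underlyingly.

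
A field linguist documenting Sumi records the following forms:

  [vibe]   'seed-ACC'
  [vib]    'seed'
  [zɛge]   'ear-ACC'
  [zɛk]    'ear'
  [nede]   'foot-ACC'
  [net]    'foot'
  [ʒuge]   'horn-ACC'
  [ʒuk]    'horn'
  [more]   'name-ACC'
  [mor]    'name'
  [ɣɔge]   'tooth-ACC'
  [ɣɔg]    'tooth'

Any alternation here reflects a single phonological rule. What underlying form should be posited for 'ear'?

/zɛk/

'ear' shows [g] ~ [k] at the end of the stem ([zɛge] vs [zɛk]).
If /g/ were underlying and a rule turned it into [k] in isolation, 'tooth' would also alternate; but it has [g] in both [ɣɔge] and [ɣɔg].
Therefore /k/ is basic and [g] is derived by intervocalic voicing (voiceless stops become voiced between vowels).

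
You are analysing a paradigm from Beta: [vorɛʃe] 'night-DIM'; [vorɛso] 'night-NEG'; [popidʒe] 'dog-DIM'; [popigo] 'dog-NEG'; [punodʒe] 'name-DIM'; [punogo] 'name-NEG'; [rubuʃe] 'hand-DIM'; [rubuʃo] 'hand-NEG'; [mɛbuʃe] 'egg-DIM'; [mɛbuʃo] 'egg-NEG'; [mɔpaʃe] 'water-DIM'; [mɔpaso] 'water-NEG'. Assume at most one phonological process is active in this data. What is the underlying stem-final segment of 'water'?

/s/

In [mɔpaʃe] and [mɔpaso] the final segment of 'water' alternates: [ʃ] ~ [s].
But 'hand' keeps [ʃ] in both environments ([rubuʃe], [rubuʃo]), so there is no rule changing /ʃ/ to [s] before the NEG suffix.
The alternation reflects palatalization before a front vowel: /g/ and /s/ become palato-alveolar [dʒ] and [ʃ] before a front vowel. /s/ is underlying.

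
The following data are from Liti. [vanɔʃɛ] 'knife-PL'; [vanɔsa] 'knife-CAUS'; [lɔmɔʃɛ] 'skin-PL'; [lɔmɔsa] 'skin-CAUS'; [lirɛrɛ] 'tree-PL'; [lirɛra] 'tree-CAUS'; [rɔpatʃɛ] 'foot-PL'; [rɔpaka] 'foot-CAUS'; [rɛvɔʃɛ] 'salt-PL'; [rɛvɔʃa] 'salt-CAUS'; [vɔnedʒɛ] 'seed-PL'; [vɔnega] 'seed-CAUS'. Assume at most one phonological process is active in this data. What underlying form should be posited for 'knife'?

/vanɔs/

In [vanɔʃɛ] and [vanɔsa] the final segment of 'knife' alternates: [ʃ] ~ [s].
Compare 'salt', with invariant [ʃ] in [rɛvɔʃɛ] and [rɛvɔʃa]: an analysis with underlying /ʃ/ and a rule producing [s] before the CAUS suffix would wrongly predict alternation here too.
So /s/ is underlying, and a rule of palatalization before a front vowel — /k/, /g/ and /s/ become palato-alveolar [tʃ], [dʒ] and [ʃ] before a front vowel — gives [ʃ].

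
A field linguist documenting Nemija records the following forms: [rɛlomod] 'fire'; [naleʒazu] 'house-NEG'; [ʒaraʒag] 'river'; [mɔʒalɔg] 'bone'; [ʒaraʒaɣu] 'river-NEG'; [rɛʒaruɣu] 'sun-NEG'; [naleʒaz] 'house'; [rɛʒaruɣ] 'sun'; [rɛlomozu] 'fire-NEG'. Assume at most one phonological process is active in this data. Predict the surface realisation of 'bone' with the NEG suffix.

[mɔʒalɔɣu]

'river' shows [g] ~ [ɣ] at the end of the stem ([ʒaraʒag] vs [ʒaraʒaɣu]).
The stem 'sun' ([rɛʒaruɣ], [rɛʒaruɣu]) shows [ɣ] unchanged in both environments, so [ɣ] cannot be basic with [g] derived in isolation.
The alternation reflects intervocalic spirantization: voiced stops become fricatives between vowels. /g/ is underlying.
The one attested form of 'bone', [mɔʒalɔg], shows underlying /mɔʒalɔg/. Applying the same rule between vowels gives [mɔʒalɔɣu].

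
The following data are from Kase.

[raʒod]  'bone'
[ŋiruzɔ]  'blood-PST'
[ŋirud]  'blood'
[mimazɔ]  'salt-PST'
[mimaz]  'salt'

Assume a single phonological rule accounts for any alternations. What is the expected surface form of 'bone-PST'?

[raʒozɔ]

The stem for 'blood' ends in [z] in [ŋiruzɔ] but [d] in [ŋirud].
But 'salt' keeps [z] in both environments ([mimazɔ], [mimaz]), so there is no rule changing /z/ to [d] in isolation.
The alternation reflects intervocalic spirantization: voiced stops become fricatives between vowels. /d/ is underlying.
The one attested form of 'bone', [raʒod], shows underlying /raʒod/. Applying the same rule between vowels gives [raʒozɔ].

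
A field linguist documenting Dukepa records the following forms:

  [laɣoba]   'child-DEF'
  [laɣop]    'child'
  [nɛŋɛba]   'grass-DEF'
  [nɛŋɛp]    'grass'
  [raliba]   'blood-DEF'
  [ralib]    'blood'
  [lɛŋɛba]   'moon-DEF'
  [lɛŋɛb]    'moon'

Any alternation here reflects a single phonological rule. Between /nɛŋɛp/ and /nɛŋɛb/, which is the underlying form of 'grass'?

The root 'grass' surfaces as [nɛŋɛba] and [nɛŋɛp], with a stem-final [b] ~ [p] alternation.
Compare 'blood', with invariant [b] in [raliba] and [ralib]: an analysis with underlying /b/ and a rule producing [p] in isolation would wrongly predict alternation here too.
The underlying segment must be /p/; voiceless stops become voiced between vowels, yielding [b] there.

/nɛŋɛp/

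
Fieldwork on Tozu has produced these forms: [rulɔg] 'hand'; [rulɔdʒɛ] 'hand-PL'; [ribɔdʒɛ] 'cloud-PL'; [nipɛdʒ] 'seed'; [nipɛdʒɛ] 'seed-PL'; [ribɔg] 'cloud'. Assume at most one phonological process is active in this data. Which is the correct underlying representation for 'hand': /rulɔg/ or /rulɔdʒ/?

'hand' shows [g] ~ [dʒ] at the end of the stem ([rulɔg] vs [rulɔdʒɛ]).
The stem 'seed' ([nipɛdʒ], [nipɛdʒɛ]) shows [dʒ] unchanged in both environments, so [dʒ] cannot be basic with [g] derived in isolation.
Therefore /g/ is basic and [dʒ] is derived by palatalization before a front vowel (/g/ becomes palato-alveolar [dʒ] before a front vowel).

/rulɔg/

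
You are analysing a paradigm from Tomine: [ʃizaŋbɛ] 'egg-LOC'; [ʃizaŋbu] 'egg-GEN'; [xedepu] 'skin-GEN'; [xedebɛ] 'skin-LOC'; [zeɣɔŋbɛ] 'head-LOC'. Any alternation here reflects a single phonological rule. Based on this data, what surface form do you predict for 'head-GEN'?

The GEN suffix surfaces as [-bu] and [-pu], depending on the final segment of the stem.
By contrast the LOC suffix keeps its initial [b] throughout — that segment must be underlying.
The GEN suffix is therefore /-pu/ underlyingly, with post-nasal voicing: voiceless stops become voiced after a nasal.
After 'head', which ends in a nasal, the suffix surfaces as [-bu], giving [zeɣɔŋbu].

[zeɣɔŋbu]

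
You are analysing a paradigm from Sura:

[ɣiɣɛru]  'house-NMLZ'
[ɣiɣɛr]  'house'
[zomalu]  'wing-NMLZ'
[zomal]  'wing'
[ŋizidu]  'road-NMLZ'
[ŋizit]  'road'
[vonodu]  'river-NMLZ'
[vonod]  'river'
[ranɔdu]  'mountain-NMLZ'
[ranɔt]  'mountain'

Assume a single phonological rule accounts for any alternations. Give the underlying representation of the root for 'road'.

/ŋizit/

The root 'road' surfaces as [ŋizidu] and [ŋizit], with a stem-final [d] ~ [t] alternation.
The stem 'river' ([vonodu], [vonod]) shows [d] unchanged in both environments, so [d] cannot be basic with [t] derived in isolation.
The alternation reflects intervocalic voicing: voiceless stops become voiced between vowels. /t/ is underlying.
The underlying form of 'road' is therefore /ŋizit/.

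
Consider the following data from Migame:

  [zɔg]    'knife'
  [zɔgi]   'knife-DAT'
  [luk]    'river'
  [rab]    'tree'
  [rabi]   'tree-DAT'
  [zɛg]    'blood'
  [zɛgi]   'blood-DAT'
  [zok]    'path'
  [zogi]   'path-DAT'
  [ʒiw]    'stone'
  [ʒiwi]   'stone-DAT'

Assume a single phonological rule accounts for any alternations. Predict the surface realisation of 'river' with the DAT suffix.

The root 'path' surfaces as [zok] and [zogi], with a stem-final [k] ~ [g] alternation.
But 'knife' keeps [g] in both environments ([zɔg], [zɔgi]), so there is no rule changing /g/ to [k] in isolation.
The underlying segment must be /k/; voiceless stops become voiced between vowels, yielding [g] there.
From [luk] the stem 'river' is /luk/; between vowels this yields [lugi].

[lugi]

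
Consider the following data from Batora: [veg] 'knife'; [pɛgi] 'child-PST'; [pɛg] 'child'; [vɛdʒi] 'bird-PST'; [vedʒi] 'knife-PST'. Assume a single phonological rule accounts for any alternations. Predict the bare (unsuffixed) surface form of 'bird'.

[vɛg]

The stem for 'knife' ends in [dʒ] in [vedʒi] but [g] in [veg].
Compare 'child', with invariant [g] in [pɛgi] and [pɛg]: an analysis with underlying /g/ and a rule producing [dʒ] before the PST suffix would wrongly predict alternation here too.
Therefore /dʒ/ is basic and [g] is derived by depalatalization (palato-alveolar /dʒ/ becomes [g] when no front vowel follows).
From [vɛdʒi] the stem 'bird' is /vɛdʒ/; when no front vowel follows this yields [vɛg].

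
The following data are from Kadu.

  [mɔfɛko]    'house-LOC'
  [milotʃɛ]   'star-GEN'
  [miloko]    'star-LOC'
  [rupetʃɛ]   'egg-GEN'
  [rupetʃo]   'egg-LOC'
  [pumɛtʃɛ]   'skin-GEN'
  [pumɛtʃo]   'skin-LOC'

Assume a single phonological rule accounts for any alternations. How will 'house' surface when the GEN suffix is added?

[mɔfɛtʃɛ]

The root 'star' surfaces as [milotʃɛ] and [miloko], with a stem-final [tʃ] ~ [k] alternation.
But 'egg' keeps [tʃ] in both environments ([rupetʃɛ], [rupetʃo]), so there is no rule changing /tʃ/ to [k] before the LOC suffix.
The alternation reflects palatalization before a front vowel: /k/ becomes palato-alveolar [tʃ] before a front vowel. /k/ is underlying.
From [mɔfɛko] the stem 'house' is /mɔfɛk/; before a front vowel this yields [mɔfɛtʃɛ].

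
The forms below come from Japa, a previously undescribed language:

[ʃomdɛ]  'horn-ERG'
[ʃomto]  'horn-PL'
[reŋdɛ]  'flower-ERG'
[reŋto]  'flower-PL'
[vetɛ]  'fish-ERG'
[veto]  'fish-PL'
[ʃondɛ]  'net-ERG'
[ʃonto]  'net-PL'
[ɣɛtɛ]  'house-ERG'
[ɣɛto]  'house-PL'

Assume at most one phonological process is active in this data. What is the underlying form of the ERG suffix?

The ERG morpheme has two allomorphs, [-dɛ] and [-tɛ].
By contrast the PL suffix keeps its initial [t] throughout — that segment must be underlying.
The ERG suffix is therefore /-dɛ/ underlyingly, with post-vocalic devoicing: voiced stops become voiceless after a vowel.

/-dɛ/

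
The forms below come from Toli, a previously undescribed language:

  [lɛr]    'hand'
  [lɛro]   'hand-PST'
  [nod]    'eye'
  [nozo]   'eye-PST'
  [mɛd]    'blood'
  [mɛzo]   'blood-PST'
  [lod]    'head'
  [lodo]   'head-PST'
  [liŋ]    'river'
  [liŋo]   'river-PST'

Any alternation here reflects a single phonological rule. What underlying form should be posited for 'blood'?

/mɛz/

In [mɛd] and [mɛzo] the final segment of 'blood' alternates: [d] ~ [z].
If /d/ were underlying and a rule turned it into [z] before the PST suffix, 'head' would also alternate; but it has [d] in both [lod] and [lodo].
The underlying segment must be /z/; voiced fricatives become stops word-finally, yielding [d] there.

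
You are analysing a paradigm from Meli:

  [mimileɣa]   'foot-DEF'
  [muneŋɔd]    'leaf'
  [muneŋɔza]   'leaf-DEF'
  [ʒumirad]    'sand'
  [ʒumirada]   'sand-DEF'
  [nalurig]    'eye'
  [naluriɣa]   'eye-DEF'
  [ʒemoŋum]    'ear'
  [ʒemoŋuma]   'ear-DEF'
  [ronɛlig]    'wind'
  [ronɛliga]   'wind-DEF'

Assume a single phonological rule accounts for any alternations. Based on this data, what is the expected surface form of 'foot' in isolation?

[mimileg]

The root 'eye' surfaces as [nalurig] and [naluriɣa], with a stem-final [g] ~ [ɣ] alternation.
The stem 'wind' ([ronɛlig], [ronɛliga]) shows [g] unchanged in both environments, so [g] cannot be basic with [ɣ] derived before the DEF suffix.
The alternation reflects word-final hardening: voiced fricatives become stops word-finally. /ɣ/ is underlying.
The one attested form of 'foot', [mimileɣa], shows underlying /mimileɣ/. Applying the same rule word-finally gives [mimileg].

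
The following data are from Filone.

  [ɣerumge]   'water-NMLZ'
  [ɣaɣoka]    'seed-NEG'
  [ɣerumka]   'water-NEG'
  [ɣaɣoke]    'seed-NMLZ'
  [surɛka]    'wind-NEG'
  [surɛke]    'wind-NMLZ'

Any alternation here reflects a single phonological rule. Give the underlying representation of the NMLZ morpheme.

The NMLZ suffix surfaces as [-ge] and [-ke], depending on the final segment of the stem.
By contrast the NEG suffix keeps its initial [k] throughout — that segment must be underlying.
The NMLZ suffix is therefore /-ge/ underlyingly, with post-vocalic devoicing: voiced stops become voiceless after a vowel.

/-ge/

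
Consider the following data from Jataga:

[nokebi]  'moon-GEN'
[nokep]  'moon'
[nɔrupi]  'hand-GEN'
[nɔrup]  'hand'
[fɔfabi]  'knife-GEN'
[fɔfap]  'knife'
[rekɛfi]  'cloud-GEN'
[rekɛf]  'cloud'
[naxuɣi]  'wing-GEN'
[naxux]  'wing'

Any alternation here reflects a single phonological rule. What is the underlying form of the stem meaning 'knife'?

/fɔfab/

The root 'knife' surfaces as [fɔfabi] and [fɔfap], with a stem-final [b] ~ [p] alternation.
If /p/ were underlying and a rule turned it into [b] before the GEN suffix, 'hand' would also alternate; but it has [p] in both [nɔrupi] and [nɔrup].
So /b/ is underlying, and a rule of word-final obstruent devoicing — voiced obstruents become voiceless word-finally — gives [p].
The underlying form of 'knife' is therefore /fɔfab/.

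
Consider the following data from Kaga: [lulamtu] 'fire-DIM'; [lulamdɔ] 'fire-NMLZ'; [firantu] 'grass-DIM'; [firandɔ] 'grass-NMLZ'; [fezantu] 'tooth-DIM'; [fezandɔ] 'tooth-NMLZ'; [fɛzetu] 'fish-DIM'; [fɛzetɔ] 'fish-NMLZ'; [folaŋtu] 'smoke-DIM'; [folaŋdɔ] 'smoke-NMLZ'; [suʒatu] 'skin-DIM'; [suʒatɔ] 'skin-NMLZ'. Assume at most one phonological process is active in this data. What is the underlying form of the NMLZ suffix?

The NMLZ morpheme has two allomorphs, [-dɔ] and [-tɔ].
By contrast the DIM suffix keeps its initial [t] throughout — that segment must be underlying.
So the underlying form is /-dɔ/, and voiced stops become voiceless after a vowel.

/-dɔ/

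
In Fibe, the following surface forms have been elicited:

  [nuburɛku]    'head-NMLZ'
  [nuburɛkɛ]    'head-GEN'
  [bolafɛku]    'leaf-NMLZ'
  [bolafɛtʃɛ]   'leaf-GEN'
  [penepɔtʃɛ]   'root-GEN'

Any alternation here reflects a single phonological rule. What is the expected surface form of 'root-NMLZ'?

'leaf' shows [k] ~ [tʃ] at the end of the stem ([bolafɛku] vs [bolafɛtʃɛ]).
If /k/ were underlying and a rule turned it into [tʃ] before the GEN suffix, 'head' would also alternate; but it has [k] in both [nuburɛku] and [nuburɛkɛ].
So /tʃ/ is underlying, and a rule of depalatalization — palato-alveolar /tʃ/ becomes [k] when no front vowel follows — gives [k].
From [penepɔtʃɛ] the stem 'root' is /penepɔtʃ/; when no front vowel follows this yields [penepɔku].

[penepɔku]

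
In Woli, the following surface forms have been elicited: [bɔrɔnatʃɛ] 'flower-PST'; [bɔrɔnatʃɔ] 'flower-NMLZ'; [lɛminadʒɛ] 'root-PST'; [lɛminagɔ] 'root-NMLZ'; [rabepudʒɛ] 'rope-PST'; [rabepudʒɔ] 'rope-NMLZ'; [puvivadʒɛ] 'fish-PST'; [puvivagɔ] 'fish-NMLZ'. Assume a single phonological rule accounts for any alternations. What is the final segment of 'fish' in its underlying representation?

/g/

In [puvivadʒɛ] and [puvivagɔ] the final segment of 'fish' alternates: [dʒ] ~ [g].
If /dʒ/ were underlying and a rule turned it into [g] before the NMLZ suffix, 'rope' would also alternate; but it has [dʒ] in both [rabepudʒɛ] and [rabepudʒɔ].
The alternation reflects palatalization before a front vowel: /g/ becomes palato-alveolar [dʒ] before a front vowel. /g/ is underlying.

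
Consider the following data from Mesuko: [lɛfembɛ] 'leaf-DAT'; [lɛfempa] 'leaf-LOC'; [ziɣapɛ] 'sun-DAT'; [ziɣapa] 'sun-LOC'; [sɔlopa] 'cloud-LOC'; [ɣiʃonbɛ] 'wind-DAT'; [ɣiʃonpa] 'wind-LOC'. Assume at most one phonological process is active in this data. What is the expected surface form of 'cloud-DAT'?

[sɔlopɛ]

The DAT morpheme has two allomorphs, [-bɛ] and [-pɛ].
The LOC suffix, which begins with [p], is invariant after every stem; so [p] is not altered by any rule here.
The DAT suffix is therefore /-bɛ/ underlyingly, with post-vocalic devoicing: voiced stops become voiceless after a vowel.
After 'cloud', which ends in a vowel, the suffix surfaces as [-pɛ], giving [sɔlopɛ].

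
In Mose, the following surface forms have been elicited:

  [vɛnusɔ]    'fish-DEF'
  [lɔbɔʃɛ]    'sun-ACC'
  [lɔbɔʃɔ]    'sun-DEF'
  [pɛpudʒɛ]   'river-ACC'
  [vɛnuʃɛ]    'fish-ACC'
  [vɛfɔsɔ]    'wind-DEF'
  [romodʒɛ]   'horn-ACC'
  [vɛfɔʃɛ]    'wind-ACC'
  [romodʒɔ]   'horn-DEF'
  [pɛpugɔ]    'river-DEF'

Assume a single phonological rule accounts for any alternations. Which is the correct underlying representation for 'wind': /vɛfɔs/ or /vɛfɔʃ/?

/vɛfɔs/

'wind' shows [ʃ] ~ [s] at the end of the stem ([vɛfɔʃɛ] vs [vɛfɔsɔ]).
The stem 'sun' ([lɔbɔʃɛ], [lɔbɔʃɔ]) shows [ʃ] unchanged in both environments, so [ʃ] cannot be basic with [s] derived before the DEF suffix.
So /s/ is underlying, and a rule of palatalization before a front vowel — /g/ and /s/ become palato-alveolar [dʒ] and [ʃ] before a front vowel — gives [ʃ].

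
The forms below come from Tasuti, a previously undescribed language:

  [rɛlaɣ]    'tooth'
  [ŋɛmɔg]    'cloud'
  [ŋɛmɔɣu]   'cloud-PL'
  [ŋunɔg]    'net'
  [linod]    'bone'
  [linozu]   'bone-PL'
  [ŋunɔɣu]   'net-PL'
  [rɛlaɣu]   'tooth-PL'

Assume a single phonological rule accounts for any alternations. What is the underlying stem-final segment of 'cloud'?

/g/

In [ŋɛmɔɣu] and [ŋɛmɔg] the final segment of 'cloud' alternates: [ɣ] ~ [g].
Compare 'tooth', with invariant [ɣ] in [rɛlaɣu] and [rɛlaɣ]: an analysis with underlying /ɣ/ and a rule producing [g] in isolation would wrongly predict alternation here too.
So /g/ is underlying, and a rule of intervocalic spirantization — voiced stops become fricatives between vowels — gives [ɣ].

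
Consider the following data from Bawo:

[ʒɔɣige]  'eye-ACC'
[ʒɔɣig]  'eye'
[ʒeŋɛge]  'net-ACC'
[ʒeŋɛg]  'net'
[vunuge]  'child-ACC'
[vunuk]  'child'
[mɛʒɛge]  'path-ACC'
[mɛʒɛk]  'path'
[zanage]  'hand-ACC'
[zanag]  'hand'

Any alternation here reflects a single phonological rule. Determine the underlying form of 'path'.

/mɛʒɛk/

'path' shows [g] ~ [k] at the end of the stem ([mɛʒɛge] vs [mɛʒɛk]).
The stem 'eye' ([ʒɔɣige], [ʒɔɣig]) shows [g] unchanged in both environments, so [g] cannot be basic with [k] derived in isolation.
The alternation reflects intervocalic voicing: voiceless stops become voiced between vowels. /k/ is underlying.
The underlying form of 'path' is therefore /mɛʒɛk/.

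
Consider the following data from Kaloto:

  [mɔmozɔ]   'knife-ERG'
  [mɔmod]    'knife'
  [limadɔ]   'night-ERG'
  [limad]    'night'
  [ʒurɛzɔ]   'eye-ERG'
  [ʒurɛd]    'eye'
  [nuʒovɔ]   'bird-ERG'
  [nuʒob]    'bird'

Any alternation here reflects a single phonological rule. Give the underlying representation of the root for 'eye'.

'eye' shows [z] ~ [d] at the end of the stem ([ʒurɛzɔ] vs [ʒurɛd]).
Compare 'night', with invariant [d] in [limadɔ] and [limad]: an analysis with underlying /d/ and a rule producing [z] before the ERG suffix would wrongly predict alternation here too.
Therefore /z/ is basic and [d] is derived by word-final hardening (voiced fricatives become stops word-finally).
So 'eye' = /ʒurɛz/.

/ʒurɛz/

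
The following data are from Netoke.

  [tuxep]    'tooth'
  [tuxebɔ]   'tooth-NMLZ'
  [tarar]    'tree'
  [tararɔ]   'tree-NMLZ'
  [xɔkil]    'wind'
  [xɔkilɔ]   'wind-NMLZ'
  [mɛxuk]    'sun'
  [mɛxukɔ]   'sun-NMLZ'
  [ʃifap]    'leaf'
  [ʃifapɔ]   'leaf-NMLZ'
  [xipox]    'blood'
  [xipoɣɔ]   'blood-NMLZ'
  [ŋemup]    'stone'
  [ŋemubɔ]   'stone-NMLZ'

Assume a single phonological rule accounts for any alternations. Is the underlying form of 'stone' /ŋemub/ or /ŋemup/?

'stone' shows [p] ~ [b] at the end of the stem ([ŋemup] vs [ŋemubɔ]).
The stem 'leaf' ([ʃifap], [ʃifapɔ]) shows [p] unchanged in both environments, so [p] cannot be basic with [b] derived before the NMLZ suffix.
The underlying segment must be /b/; voiced obstruents become voiceless word-finally, yielding [p] there.

/ŋemub/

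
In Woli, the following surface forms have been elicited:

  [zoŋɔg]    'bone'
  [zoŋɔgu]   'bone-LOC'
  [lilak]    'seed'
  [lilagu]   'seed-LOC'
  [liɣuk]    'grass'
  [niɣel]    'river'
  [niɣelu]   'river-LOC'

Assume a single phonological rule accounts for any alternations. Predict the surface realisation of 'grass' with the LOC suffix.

'seed' shows [k] ~ [g] at the end of the stem ([lilak] vs [lilagu]).
But 'bone' keeps [g] in both environments ([zoŋɔg], [zoŋɔgu]), so there is no rule changing /g/ to [k] in isolation.
The alternation reflects intervocalic voicing: voiceless stops become voiced between vowels. /k/ is underlying.
From [liɣuk] the stem 'grass' is /liɣuk/; between vowels this yields [liɣugu].

[liɣugu]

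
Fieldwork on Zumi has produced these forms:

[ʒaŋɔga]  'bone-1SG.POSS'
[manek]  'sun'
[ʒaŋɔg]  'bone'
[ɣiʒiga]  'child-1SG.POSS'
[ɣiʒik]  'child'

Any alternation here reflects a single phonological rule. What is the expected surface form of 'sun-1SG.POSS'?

'child' shows [g] ~ [k] at the end of the stem ([ɣiʒiga] vs [ɣiʒik]).
The stem 'bone' ([ʒaŋɔga], [ʒaŋɔg]) shows [g] unchanged in both environments, so [g] cannot be basic with [k] derived in isolation.
So /k/ is underlying, and a rule of intervocalic voicing — voiceless stops become voiced between vowels — gives [g].
The one attested form of 'sun', [manek], shows underlying /manek/. Applying the same rule between vowels gives [manega].

[manega]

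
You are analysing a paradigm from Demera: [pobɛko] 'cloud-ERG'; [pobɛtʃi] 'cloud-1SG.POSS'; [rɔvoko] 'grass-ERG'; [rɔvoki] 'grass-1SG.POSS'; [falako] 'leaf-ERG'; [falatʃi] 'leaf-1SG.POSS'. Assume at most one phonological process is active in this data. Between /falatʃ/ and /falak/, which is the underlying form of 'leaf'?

/falatʃ/

'leaf' shows [k] ~ [tʃ] at the end of the stem ([falako] vs [falatʃi]).
But 'grass' keeps [k] in both environments ([rɔvoko], [rɔvoki]), so there is no rule changing /k/ to [tʃ] before the 1SG.POSS suffix.
The underlying segment must be /tʃ/; palato-alveolar /tʃ/ becomes [k] when no front vowel follows, yielding [k] there.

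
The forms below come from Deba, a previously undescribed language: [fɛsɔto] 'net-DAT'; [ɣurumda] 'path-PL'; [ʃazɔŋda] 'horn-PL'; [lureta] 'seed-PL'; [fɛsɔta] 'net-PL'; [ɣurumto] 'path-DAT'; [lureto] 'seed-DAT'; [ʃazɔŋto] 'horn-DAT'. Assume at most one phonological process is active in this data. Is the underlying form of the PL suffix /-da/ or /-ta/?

/-da/

The PL suffix surfaces as [-da] and [-ta], depending on the final segment of the stem.
By contrast the DAT suffix keeps its initial [t] throughout — that segment must be underlying.
So the underlying form is /-da/, and voiced stops become voiceless after a vowel.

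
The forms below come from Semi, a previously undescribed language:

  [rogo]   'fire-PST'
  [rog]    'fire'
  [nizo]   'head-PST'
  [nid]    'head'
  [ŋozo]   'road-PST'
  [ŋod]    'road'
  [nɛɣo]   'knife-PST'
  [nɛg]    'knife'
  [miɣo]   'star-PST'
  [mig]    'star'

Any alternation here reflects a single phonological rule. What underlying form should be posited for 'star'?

'star' shows [ɣ] ~ [g] at the end of the stem ([miɣo] vs [mig]).
But 'fire' keeps [g] in both environments ([rogo], [rog]), so there is no rule changing /g/ to [ɣ] before the PST suffix.
Therefore /ɣ/ is basic and [g] is derived by word-final hardening (voiced fricatives become stops word-finally).
The underlying form of 'star' is therefore /miɣ/.

/miɣ/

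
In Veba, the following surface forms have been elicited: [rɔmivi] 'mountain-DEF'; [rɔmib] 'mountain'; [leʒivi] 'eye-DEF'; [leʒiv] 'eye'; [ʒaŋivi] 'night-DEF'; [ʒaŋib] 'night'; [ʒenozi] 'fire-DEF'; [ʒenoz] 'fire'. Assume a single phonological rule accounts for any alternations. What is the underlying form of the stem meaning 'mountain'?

/rɔmib/

In [rɔmivi] and [rɔmib] the final segment of 'mountain' alternates: [v] ~ [b].
But 'eye' keeps [v] in both environments ([leʒivi], [leʒiv]), so there is no rule changing /v/ to [b] in isolation.
Therefore /b/ is basic and [v] is derived by intervocalic spirantization (voiced stops become fricatives between vowels).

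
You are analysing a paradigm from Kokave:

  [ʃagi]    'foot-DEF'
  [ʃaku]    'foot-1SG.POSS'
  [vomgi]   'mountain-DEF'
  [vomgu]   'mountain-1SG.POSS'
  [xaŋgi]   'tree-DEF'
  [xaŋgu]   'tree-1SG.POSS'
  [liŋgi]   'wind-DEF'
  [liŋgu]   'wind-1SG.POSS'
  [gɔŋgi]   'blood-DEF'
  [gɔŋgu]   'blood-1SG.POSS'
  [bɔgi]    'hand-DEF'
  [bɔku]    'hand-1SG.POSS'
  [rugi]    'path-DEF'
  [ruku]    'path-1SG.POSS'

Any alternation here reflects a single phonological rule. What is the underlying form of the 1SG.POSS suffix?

/-ku/

The 1SG.POSS suffix surfaces as [-gu] and [-ku], depending on the final segment of the stem.
By contrast the DEF suffix keeps its initial [g] throughout — that segment must be underlying.
The 1SG.POSS suffix is therefore /-ku/ underlyingly, with post-nasal voicing: voiceless stops become voiced after a nasal.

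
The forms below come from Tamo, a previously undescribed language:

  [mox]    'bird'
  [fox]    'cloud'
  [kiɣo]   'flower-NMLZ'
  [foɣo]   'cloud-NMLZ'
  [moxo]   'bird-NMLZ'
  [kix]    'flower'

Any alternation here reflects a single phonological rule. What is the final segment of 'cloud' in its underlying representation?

'cloud' shows [ɣ] ~ [x] at the end of the stem ([foɣo] vs [fox]).
But 'bird' keeps [x] in both environments ([moxo], [mox]), so there is no rule changing /x/ to [ɣ] before the NMLZ suffix.
The alternation reflects word-final obstruent devoicing: voiced obstruents become voiceless word-finally. /ɣ/ is underlying.

/ɣ/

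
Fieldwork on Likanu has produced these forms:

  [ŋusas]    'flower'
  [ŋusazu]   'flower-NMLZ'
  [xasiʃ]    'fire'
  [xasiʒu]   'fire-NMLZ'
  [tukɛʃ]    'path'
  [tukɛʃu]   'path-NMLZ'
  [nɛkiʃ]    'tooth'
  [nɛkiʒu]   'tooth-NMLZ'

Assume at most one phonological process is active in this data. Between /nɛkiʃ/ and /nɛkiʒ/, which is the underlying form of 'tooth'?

/nɛkiʒ/

In [nɛkiʃ] and [nɛkiʒu] the final segment of 'tooth' alternates: [ʃ] ~ [ʒ].
If /ʃ/ were underlying and a rule turned it into [ʒ] before the NMLZ suffix, 'path' would also alternate; but it has [ʃ] in both [tukɛʃ] and [tukɛʃu].
The underlying segment must be /ʒ/; voiced obstruents become voiceless word-finally, yielding [ʃ] there.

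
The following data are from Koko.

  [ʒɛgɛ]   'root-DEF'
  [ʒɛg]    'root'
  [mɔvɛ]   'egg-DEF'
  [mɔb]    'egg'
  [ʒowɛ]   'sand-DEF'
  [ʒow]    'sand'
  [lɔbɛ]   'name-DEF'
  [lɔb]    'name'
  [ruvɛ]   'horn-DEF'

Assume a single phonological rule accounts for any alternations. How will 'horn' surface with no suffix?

[rub]

'egg' shows [v] ~ [b] at the end of the stem ([mɔvɛ] vs [mɔb]).
The stem 'name' ([lɔbɛ], [lɔb]) shows [b] unchanged in both environments, so [b] cannot be basic with [v] derived before the DEF suffix.
So /v/ is underlying, and a rule of word-final hardening — voiced fricatives become stops word-finally — gives [b].
The one attested form of 'horn', [ruvɛ], shows underlying /ruv/. Applying the same rule word-finally gives [rub].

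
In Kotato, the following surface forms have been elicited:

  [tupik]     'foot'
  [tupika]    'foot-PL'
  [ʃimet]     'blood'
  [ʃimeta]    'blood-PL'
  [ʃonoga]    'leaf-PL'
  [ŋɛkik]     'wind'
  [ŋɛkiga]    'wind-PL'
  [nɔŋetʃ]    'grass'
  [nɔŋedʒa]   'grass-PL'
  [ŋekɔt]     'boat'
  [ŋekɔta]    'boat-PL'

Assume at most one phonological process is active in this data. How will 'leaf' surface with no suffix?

The root 'wind' surfaces as [ŋɛkik] and [ŋɛkiga], with a stem-final [k] ~ [g] alternation.
The stem 'foot' ([tupik], [tupika]) shows [k] unchanged in both environments, so [k] cannot be basic with [g] derived before the PL suffix.
The underlying segment must be /g/; voiced obstruents become voiceless word-finally, yielding [k] there.
From [ʃonoga] the stem 'leaf' is /ʃonog/; word-finally this yields [ʃonok].

[ʃonok]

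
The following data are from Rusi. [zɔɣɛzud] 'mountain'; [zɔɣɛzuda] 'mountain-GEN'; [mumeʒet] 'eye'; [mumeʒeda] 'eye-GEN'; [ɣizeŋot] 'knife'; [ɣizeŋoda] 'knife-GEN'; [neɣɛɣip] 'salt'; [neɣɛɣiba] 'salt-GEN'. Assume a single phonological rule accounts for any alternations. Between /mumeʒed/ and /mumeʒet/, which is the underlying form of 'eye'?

'eye' shows [t] ~ [d] at the end of the stem ([mumeʒet] vs [mumeʒeda]).
But 'mountain' keeps [d] in both environments ([zɔɣɛzud], [zɔɣɛzuda]), so there is no rule changing /d/ to [t] in isolation.
Therefore /t/ is basic and [d] is derived by intervocalic voicing (voiceless stops become voiced between vowels).

/mumeʒet/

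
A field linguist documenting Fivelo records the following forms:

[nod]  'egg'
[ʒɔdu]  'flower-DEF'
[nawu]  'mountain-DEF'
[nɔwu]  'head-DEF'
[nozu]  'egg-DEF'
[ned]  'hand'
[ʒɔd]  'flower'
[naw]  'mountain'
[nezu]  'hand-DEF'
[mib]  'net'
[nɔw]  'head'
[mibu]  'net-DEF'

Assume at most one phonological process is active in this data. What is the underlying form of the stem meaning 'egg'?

'egg' shows [z] ~ [d] at the end of the stem ([nozu] vs [nod]).
But 'flower' keeps [d] in both environments ([ʒɔdu], [ʒɔd]), so there is no rule changing /d/ to [z] before the DEF suffix.
Therefore /z/ is basic and [d] is derived by word-final hardening (voiced fricatives become stops word-finally).

/noz/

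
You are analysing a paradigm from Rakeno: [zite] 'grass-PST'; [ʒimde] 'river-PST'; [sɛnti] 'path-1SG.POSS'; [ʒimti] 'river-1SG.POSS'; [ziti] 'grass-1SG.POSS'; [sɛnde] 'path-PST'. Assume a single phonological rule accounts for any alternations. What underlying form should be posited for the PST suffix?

/-de/

The PST suffix surfaces as [-de] and [-te], depending on the final segment of the stem.
The 1SG.POSS suffix, which begins with [t], is invariant after every stem; so [t] is not altered by any rule here.
The PST suffix is therefore /-de/ underlyingly, with post-vocalic devoicing: voiced stops become voiceless after a vowel.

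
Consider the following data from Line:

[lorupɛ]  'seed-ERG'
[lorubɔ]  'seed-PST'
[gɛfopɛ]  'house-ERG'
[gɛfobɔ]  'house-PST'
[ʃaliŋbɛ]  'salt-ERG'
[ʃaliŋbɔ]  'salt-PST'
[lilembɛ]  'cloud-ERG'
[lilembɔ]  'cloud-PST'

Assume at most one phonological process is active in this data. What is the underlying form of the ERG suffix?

The ERG suffix surfaces as [-bɛ] and [-pɛ], depending on the final segment of the stem.
The PST suffix, which begins with [b], is invariant after every stem; so [b] is not altered by any rule here.
So the underlying form is /-pɛ/, and voiceless stops become voiced after a nasal.

/-pɛ/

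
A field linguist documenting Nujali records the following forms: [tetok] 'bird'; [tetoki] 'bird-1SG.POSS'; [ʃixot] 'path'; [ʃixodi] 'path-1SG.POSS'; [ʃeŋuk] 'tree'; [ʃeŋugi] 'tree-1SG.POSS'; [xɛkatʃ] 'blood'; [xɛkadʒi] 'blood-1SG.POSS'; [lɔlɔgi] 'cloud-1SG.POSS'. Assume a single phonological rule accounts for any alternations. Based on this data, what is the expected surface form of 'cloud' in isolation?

In [ʃeŋuk] and [ʃeŋugi] the final segment of 'tree' alternates: [k] ~ [g].
If /k/ were underlying and a rule turned it into [g] before the 1SG.POSS suffix, 'bird' would also alternate; but it has [k] in both [tetok] and [tetoki].
The underlying segment must be /g/; voiced obstruents become voiceless word-finally, yielding [k] there.
The one attested form of 'cloud', [lɔlɔgi], shows underlying /lɔlɔg/. Applying the same rule word-finally gives [lɔlɔk].

[lɔlɔk]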